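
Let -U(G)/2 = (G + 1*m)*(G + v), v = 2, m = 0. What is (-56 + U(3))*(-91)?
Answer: 7826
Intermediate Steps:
U(G) = -2*G*(2 + G) (U(G) = -2*(G + 1*0)*(G + 2) = -2*(G + 0)*(2 + G) = -2*G*(2 + G))
(-56 + U(3))*(-91) = (-56 + 2*3*(-2 - 1*3))*(-91) = (-56 + 2*3*(-2 - 3))*(-91) = (-56 + 2*3*(-5))*(-91) = (-56 - 30)*(-91) = -86*(-91) = 7826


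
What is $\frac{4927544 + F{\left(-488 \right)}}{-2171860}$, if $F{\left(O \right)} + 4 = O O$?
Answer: $- \frac{1291421}{542965} \approx -2.3785$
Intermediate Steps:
$F{\left(O \right)} = -4 + O^{2}$ ($F{\left(O \right)} = -4 + O O = -4 + O^{2}$)
$\frac{4927544 + F{\left(-488 \right)}}{-2171860} = \frac{4927544 - \left(4 - \left(-488\right)^{2}\right)}{-2171860} = \left(4927544 + \left(-4 + 238144\right)\right) \left(- \frac{1}{2171860}\right) = \left(4927544 + 238140\right) \left(- \frac{1}{2171860}\right) = 5165684 \left(- \frac{1}{2171860}\right) = - \frac{1291421}{542965}$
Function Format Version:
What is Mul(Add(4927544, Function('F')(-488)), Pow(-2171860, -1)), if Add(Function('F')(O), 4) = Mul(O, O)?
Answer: Rational(-1291421, 542965) ≈ -2.3785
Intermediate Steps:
Function('F')(O) = Add(-4, Pow(O, 2)) (Function('F')(O) = Add(-4, Mul(O, O)) = Add(-4, Pow(O, 2)))
Mul(Add(4927544, Function('F')(-488)), Pow(-2171860, -1)) = Mul(Add(4927544, Add(-4, Pow(-488, 2))), Pow(-2171860, -1)) = Mul(Add(4927544, Add(-4, 238144)), Rational(-1, 2171860)) = Mul(Add(4927544, 238140), Rational(-1, 2171860)) = Mul(5165684, Rational(-1, 2171860)) = Rational(-1291421, 542965)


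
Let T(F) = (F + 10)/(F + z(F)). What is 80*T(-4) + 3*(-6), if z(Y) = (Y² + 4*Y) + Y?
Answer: -78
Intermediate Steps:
z(Y) = Y² + 5*Y
T(F) = (10 + F)/(F + F*(5 + F)) (T(F) = (F + 10)/(F + F*(5 + F)) = (10 + F)/(F + F*(5 + F)))
80*T(-4) + 3*(-6) = 80*((10 - 4)/((-4)*(6 - 4))) + 3*(-6) = 80*(-¼*6/2) - 18 = 80*(-¼*½*6) - 18 = 80*(-¾) - 18 = -60 - 18 = -78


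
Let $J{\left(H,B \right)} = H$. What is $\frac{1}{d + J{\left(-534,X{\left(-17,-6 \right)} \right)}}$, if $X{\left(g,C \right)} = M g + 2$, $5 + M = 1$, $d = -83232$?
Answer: $- \frac{1}{83766} \approx -1.1938 \cdot 10^{-5}$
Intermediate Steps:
$M = -4$ ($M = -5 + 1 = -4$)
$X{\left(g,C \right)} = 2 - 4 g$ ($X{\left(g,C \right)} = - 4 g + 2 = 2 - 4 g$)
$\frac{1}{d + J{\left(-534,X{\left(-17,-6 \right)} \right)}} = \frac{1}{-83232 - 534} = \frac{1}{-83766} = - \frac{1}{83766}$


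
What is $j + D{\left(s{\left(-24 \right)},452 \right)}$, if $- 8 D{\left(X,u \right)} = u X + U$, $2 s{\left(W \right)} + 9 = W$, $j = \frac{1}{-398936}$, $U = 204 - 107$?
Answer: $\frac{183535493}{199468} \approx 920.13$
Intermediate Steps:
$U = 97$
$j = - \frac{1}{398936} \approx -2.5067 \cdot 10^{-6}$
$s{\left(W \right)} = - \frac{9}{2} + \frac{W}{2}$
$D{\left(X,u \right)} = - \frac{97}{8} - \frac{X u}{8}$ ($D{\left(X,u \right)} = - \frac{u X + 97}{8} = - \frac{X u + 97}{8} = - \frac{97 + X u}{8} = - \frac{97}{8} - \frac{X u}{8}$)
$j + D{\left(s{\left(-24 \right)},452 \right)} = - \frac{1}{398936} - \left(\frac{97}{8} + \frac{1}{8} \left(- \frac{9}{2} + \frac{1}{2} \left(-24\right)\right) 452\right) = - \frac{1}{398936} - \left(\frac{97}{8} + \frac{1}{8} \left(- \frac{9}{2} - 12\right) 452\right) = - \frac{1}{398936} - \left(\frac{97}{8} - \frac{3729}{4}\right) = - \frac{1}{398936} + \left(- \frac{97}{8} + \frac{3729}{4}\right) = - \frac{1}{398936} + \frac{7361}{8} = \frac{183535493}{199468}$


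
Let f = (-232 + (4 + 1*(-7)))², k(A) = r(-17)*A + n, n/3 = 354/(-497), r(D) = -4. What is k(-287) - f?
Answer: -26877331/497 ≈ -54079.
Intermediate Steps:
n = -1062/497 (n = 3*(354/(-497)) = 3*(354*(-1/497)) = 3*(-354/497) = -1062/497 ≈ -2.1368)
k(A) = -1062/497 - 4*A (k(A) = -4*A - 1062/497 = -1062/497 - 4*A)
f = 55225 (f = (-232 + (4 - 7))² = (-232 - 3)² = (-235)² = 55225)
k(-287) - f = (-1062/497 - 4*(-287)) - 1*55225 = (-1062/497 + 1148) - 55225 = 569494/497 - 55225 = -26877331/497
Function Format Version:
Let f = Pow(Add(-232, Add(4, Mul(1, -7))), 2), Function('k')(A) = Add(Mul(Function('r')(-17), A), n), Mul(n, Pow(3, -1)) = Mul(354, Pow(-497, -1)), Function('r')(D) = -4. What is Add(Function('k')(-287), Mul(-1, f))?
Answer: Rational(-26877331, 497) ≈ -54079.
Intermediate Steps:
n = Rational(-1062, 497) (n = Mul(3, Mul(354, Pow(-497, -1))) = Mul(3, Mul(354, Rational(-1, 497))) = Mul(3, Rational(-354, 497)) = Rational(-1062, 497) ≈ -2.1368)
Function('k')(A) = Add(Rational(-1062, 497), Mul(-4, A)) (Function('k')(A) = Add(Mul(-4, A), Rational(-1062, 497)) = Add(Rational(-1062, 497), Mul(-4, A)))
f = 55225 (f = Pow(Add(-232, Add(4, -7)), 2) = Pow(Add(-232, -3), 2) = Pow(-235, 2) = 55225)
Add(Function('k')(-287), Mul(-1, f)) = Add(Add(Rational(-1062, 497), Mul(-4, -287)), Mul(-1, 55225)) = Add(Add(Rational(-1062, 497), 1148), -55225) = Add(Rational(569494, 497), -55225) = Rational(-26877331, 497)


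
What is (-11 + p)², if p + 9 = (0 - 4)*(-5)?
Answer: 0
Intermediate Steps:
p = 11 (p = -9 + (0 - 4)*(-5) = -9 - 4*(-5) = -9 + 20 = 11)
(-11 + p)² = (-11 + 11)² = 0² = 0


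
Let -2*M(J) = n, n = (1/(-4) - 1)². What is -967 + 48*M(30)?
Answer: -2009/2 ≈ -1004.5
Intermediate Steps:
n = 25/16 (n = (-¼ - 1)² = (-5/4)² = 25/16 ≈ 1.5625)
M(J) = -25/32 (M(J) = -½*25/16 = -25/32)
-967 + 48*M(30) = -967 + 48*(-25/32) = -967 - 75/2 = -2009/2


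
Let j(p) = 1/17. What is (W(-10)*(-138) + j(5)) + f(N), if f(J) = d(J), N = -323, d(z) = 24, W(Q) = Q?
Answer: 23869/17 ≈ 1404.1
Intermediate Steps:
j(p) = 1/17
f(J) = 24
(W(-10)*(-138) + j(5)) + f(N) = (-10*(-138) + 1/17) + 24 = (1380 + 1/17) + 24 = 23461/17 + 24 = 23869/17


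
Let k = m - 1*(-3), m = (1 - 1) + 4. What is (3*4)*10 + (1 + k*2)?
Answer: 135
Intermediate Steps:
m = 4 (m = 0 + 4 = 4)
k = 7 (k = 4 - 1*(-3) = 4 + 3 = 7)
(3*4)*10 + (1 + k*2) = (3*4)*10 + (1 + 7*2) = 12*10 + (1 + 14) = 120 + 15 = 135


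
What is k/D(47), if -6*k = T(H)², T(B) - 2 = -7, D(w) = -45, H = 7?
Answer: 5/54 ≈ 0.092593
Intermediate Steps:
T(B) = -5 (T(B) = 2 - 7 = -5)
k = -25/6 (k = -⅙*(-5)² = -⅙*25 = -25/6 ≈ -4.1667)
k/D(47) = -25/6/(-45) = -25/6*(-1/45) = 5/54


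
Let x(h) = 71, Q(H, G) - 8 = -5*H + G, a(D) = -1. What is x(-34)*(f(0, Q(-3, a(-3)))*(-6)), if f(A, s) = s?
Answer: -9372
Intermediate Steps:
Q(H, G) = 8 + G - 5*H (Q(H, G) = 8 + (-5*H + G) = 8 + (G - 5*H) = 8 + G - 5*H)
x(-34)*(f(0, Q(-3, a(-3)))*(-6)) = 71*((8 - 1 - 5*(-3))*(-6)) = 71*((8 - 1 + 15)*(-6)) = 71*(22*(-6)) = 71*(-132) = -9372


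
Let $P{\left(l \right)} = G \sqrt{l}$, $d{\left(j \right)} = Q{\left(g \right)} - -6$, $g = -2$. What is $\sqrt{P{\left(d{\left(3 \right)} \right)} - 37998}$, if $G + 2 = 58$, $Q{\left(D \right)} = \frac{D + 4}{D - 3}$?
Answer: $\frac{\sqrt{-949950 + 560 \sqrt{35}}}{5} \approx 194.59 i$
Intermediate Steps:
$Q{\left(D \right)} = \frac{4 + D}{-3 + D}$
$d{\left(j \right)} = \frac{28}{5}$ ($d{\left(j \right)} = \frac{4 - 2}{-3 - 2} - -6 = \frac{1}{-5} \cdot 2 + 6 = \left(- \frac{1}{5}\right) 2 + 6 = - \frac{2}{5} + 6 = \frac{28}{5}$)
$G = 56$ ($G = -2 + 58 = 56$)
$P{\left(l \right)} = 56 \sqrt{l}$
$\sqrt{P{\left(d{\left(3 \right)} \right)} - 37998} = \sqrt{56 \sqrt{\frac{28}{5}} - 37998} = \sqrt{56 \frac{2 \sqrt{35}}{5} - 37998} = \sqrt{\frac{112 \sqrt{35}}{5} - 37998} = \sqrt{-37998 + \frac{112 \sqrt{35}}{5}}$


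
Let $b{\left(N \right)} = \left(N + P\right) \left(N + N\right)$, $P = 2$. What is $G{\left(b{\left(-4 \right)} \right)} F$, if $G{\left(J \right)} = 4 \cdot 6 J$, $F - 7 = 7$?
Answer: $5376$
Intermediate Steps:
$F = 14$ ($F = 7 + 7 = 14$)
$b{\left(N \right)} = 2 N \left(2 + N\right)$ ($b{\left(N \right)} = \left(N + 2\right) \left(N + N\right) = \left(2 + N\right) 2 N = 2 N \left(2 + N\right)$)
$G{\left(J \right)} = 24 J$
$G{\left(b{\left(-4 \right)} \right)} F = 24 \cdot 2 \left(-4\right) \left(2 - 4\right) 14 = 24 \cdot 2 \left(-4\right) \left(-2\right) 14 = 24 \cdot 16 \cdot 14 = 384 \cdot 14 = 5376$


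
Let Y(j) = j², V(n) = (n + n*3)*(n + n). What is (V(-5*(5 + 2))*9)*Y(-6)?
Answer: 3175200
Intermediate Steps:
V(n) = 8*n² (V(n) = (n + 3*n)*(2*n) = (4*n)*(2*n) = 8*n²)
(V(-5*(5 + 2))*9)*Y(-6) = ((8*(-5*(5 + 2))²)*9)*(-6)² = ((8*(-5*7)²)*9)*36 = ((8*(-35)²)*9)*36 = ((8*1225)*9)*36 = (9800*9)*36 = 88200*36 = 3175200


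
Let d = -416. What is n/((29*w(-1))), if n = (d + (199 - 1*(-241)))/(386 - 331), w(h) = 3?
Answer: 8/1595 ≈ 0.0050157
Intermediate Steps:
n = 24/55 (n = (-416 + (199 - 1*(-241)))/(386 - 331) = (-416 + (199 + 241))/55 = (-416 + 440)*(1/55) = 24*(1/55) = 24/55 ≈ 0.43636)
n/((29*w(-1))) = 24/(55*((29*3))) = (24/55)/87 = (24/55)*(1/87) = 8/1595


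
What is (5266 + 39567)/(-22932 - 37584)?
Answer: -44833/60516 ≈ -0.74085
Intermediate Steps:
(5266 + 39567)/(-22932 - 37584) = 44833/(-60516) = 44833*(-1/60516) = -44833/60516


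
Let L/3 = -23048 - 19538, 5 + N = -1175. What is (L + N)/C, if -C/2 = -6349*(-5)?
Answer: 64469/31745 ≈ 2.0308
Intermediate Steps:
N = -1180 (N = -5 - 1175 = -1180)
L = -127758 (L = 3*(-23048 - 19538) = 3*(-42586) = -127758)
C = -63490 (C = -(-12698)*(-5) = -2*31745 = -63490)
(L + N)/C = (-127758 - 1180)/(-63490) = -128938*(-1/63490) = 64469/31745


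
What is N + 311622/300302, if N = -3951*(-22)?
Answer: 13051581033/150151 ≈ 86923.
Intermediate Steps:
N = 86922
N + 311622/300302 = 86922 + 311622/300302 = 86922 + 311622*(1/300302) = 86922 + 155811/150151 = 13051581033/150151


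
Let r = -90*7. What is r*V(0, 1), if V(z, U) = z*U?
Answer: 0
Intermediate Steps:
r = -630
V(z, U) = U*z
r*V(0, 1) = -630*0 = 0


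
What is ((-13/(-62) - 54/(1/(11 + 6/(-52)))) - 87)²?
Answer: 295604253025/649636 ≈ 4.5503e+5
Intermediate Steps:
((-13/(-62) - 54/(1/(11 + 6/(-52)))) - 87)² = ((-13*(-1/62) - 54/(1/(11 + 6*(-1/52)))) - 87)² = ((13/62 - 54/(1/(11 - 3/26))) - 87)² = ((13/62 - 54/(1/(283/26))) - 87)² = ((13/62 - 54/26/283) - 87)² = ((13/62 - 54*283/26) - 87)² = ((13/62 - 7641/13) - 87)² = (-473573/806 - 87)² = (-543695/806)² = 295604253025/649636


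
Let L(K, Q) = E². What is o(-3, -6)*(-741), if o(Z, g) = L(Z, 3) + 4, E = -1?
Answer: -3705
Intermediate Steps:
L(K, Q) = 1 (L(K, Q) = (-1)² = 1)
o(Z, g) = 5 (o(Z, g) = 1 + 4 = 5)
o(-3, -6)*(-741) = 5*(-741) = -3705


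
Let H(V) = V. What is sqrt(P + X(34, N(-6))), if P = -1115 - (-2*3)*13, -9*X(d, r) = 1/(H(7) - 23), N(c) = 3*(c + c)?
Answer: I*sqrt(149327)/12 ≈ 32.202*I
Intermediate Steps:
N(c) = 6*c (N(c) = 3*(2*c) = 6*c)
X(d, r) = 1/144 (X(d, r) = -1/(9*(7 - 23)) = -1/9/(-16) = -1/9*(-1/16) = 1/144)
P = -1037 (P = -1115 - (-6)*13 = -1115 - 1*(-78) = -1115 + 78 = -1037)
sqrt(P + X(34, N(-6))) = sqrt(-1037 + 1/144) = sqrt(-149327/144) = I*sqrt(149327)/12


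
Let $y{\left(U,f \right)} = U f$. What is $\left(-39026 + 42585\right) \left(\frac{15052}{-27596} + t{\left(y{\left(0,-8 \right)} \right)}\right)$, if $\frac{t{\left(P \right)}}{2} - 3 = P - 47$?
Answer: $- \frac{2174104125}{6899} \approx -3.1513 \cdot 10^{5}$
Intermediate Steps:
$t{\left(P \right)} = -88 + 2 P$ ($t{\left(P \right)} = 6 + 2 \left(P - 47\right) = 6 + 2 \left(-47 + P\right) = 6 + \left(-94 + 2 P\right) = -88 + 2 P$)
$\left(-39026 + 42585\right) \left(\frac{15052}{-27596} + t{\left(y{\left(0,-8 \right)} \right)}\right) = \left(-39026 + 42585\right) \left(\frac{15052}{-27596} - \left(88 - 2 \cdot 0 \left(-8\right)\right)\right) = 3559 \left(15052 \left(- \frac{1}{27596}\right) + \left(-88 + 2 \cdot 0\right)\right) = 3559 \left(- \frac{3763}{6899} + \left(-88 + 0\right)\right) = 3559 \left(- \frac{3763}{6899} - 88\right) = 3559 \left(- \frac{610875}{6899}\right) = - \frac{2174104125}{6899}$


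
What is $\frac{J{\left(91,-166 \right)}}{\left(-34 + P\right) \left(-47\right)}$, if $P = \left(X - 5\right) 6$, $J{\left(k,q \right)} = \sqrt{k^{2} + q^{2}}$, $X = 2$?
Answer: $\frac{\sqrt{35837}}{2444} \approx 0.077458$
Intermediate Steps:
$P = -18$ ($P = \left(2 - 5\right) 6 = \left(-3\right) 6 = -18$)
$\frac{J{\left(91,-166 \right)}}{\left(-34 + P\right) \left(-47\right)} = \frac{\sqrt{91^{2} + \left(-166\right)^{2}}}{\left(-34 - 18\right) \left(-47\right)} = \frac{\sqrt{8281 + 27556}}{\left(-52\right) \left(-47\right)} = \frac{\sqrt{35837}}{2444}$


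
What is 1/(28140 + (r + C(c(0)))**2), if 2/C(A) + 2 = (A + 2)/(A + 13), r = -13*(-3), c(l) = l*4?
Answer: 144/4259185 ≈ 3.3809e-5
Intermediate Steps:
c(l) = 4*l
r = 39
C(A) = 2/(-2 + (2 + A)/(13 + A)) (C(A) = 2/(-2 + (A + 2)/(A + 13)) = 2/(-2 + (2 + A)/(13 + A)))
1/(28140 + (r + C(c(0)))**2) = 1/(28140 + (39 + 2*(-13 - 4*0)/(24 + 4*0))**2) = 1/(28140 + (39 + 2*(-13 - 1*0)/(24 + 0))**2) = 1/(28140 + (39 + 2*(-13 + 0)/24)**2) = 1/(28140 + (39 + 2*(1/24)*(-13))**2) = 1/(28140 + (39 - 13/12)**2) = 1/(28140 + (455/12)**2) = 1/(28140 + 207025/144) = 1/(4259185/144) = 144/4259185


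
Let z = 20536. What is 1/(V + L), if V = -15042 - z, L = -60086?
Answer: -1/95664 ≈ -1.0453e-5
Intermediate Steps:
V = -35578 (V = -15042 - 1*20536 = -15042 - 20536 = -35578)
1/(V + L) = 1/(-35578 - 60086) = 1/(-95664) = -1/95664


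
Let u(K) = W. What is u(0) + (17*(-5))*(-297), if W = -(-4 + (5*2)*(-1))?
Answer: 25259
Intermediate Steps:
W = 14 (W = -(-4 + 10*(-1)) = -(-4 - 10) = -1*(-14) = 14)
u(K) = 14
u(0) + (17*(-5))*(-297) = 14 + (17*(-5))*(-297) = 14 - 85*(-297) = 14 + 25245 = 25259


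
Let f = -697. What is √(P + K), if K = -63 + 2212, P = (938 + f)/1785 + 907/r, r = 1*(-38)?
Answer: √9778157982390/67830 ≈ 46.101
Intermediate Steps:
r = -38
P = -1609837/67830 (P = (938 - 697)/1785 + 907/(-38) = 241*(1/1785) + 907*(-1/38) = 241/1785 - 907/38 = -1609837/67830 ≈ -23.733)
K = 2149
√(P + K) = √(-1609837/67830 + 2149) = √(144156833/67830) = √9778157982390/67830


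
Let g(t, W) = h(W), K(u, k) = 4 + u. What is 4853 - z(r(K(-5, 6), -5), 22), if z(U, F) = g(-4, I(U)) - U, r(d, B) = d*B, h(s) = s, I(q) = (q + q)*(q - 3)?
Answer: 4838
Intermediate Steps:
I(q) = 2*q*(-3 + q) (I(q) = (2*q)*(-3 + q) = 2*q*(-3 + q))
g(t, W) = W
r(d, B) = B*d
z(U, F) = -U + 2*U*(-3 + U) (z(U, F) = 2*U*(-3 + U) - U = -U + 2*U*(-3 + U))
4853 - z(r(K(-5, 6), -5), 22) = 4853 - (-5*(4 - 5))*(-7 + 2*(-5*(4 - 5))) = 4853 - (-5*(-1))*(-7 + 2*(-5*(-1))) = 4853 - 5*(-7 + 2*5) = 4853 - 5*(-7 + 10) = 4853 - 5*3 = 4853 - 1*15 = 4853 - 15 = 4838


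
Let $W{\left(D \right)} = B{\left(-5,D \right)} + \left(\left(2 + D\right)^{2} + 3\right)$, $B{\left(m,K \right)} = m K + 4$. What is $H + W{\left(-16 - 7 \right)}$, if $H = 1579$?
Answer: $2142$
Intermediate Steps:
$B{\left(m,K \right)} = 4 + K m$ ($B{\left(m,K \right)} = K m + 4 = 4 + K m$)
$W{\left(D \right)} = 7 + \left(2 + D\right)^{2} - 5 D$ ($W{\left(D \right)} = \left(4 + D \left(-5\right)\right) + \left(\left(2 + D\right)^{2} + 3\right) = \left(4 - 5 D\right) + \left(3 + \left(2 + D\right)^{2}\right) = 7 + \left(2 + D\right)^{2} - 5 D$)
$H + W{\left(-16 - 7 \right)} = 1579 + \left(11 + \left(-16 - 7\right)^{2} - \left(-16 - 7\right)\right) = 1579 + \left(11 + \left(-23\right)^{2} - -23\right) = 1579 + \left(11 + 529 + 23\right) = 1579 + 563 = 2142$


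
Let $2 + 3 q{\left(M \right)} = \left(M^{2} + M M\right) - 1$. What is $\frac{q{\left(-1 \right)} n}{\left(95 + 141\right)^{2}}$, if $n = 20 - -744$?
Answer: $- \frac{191}{41772} \approx -0.0045724$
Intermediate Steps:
$q{\left(M \right)} = -1 + \frac{2 M^{2}}{3}$ ($q{\left(M \right)} = - \frac{2}{3} + \frac{\left(M^{2} + M M\right) - 1}{3} = - \frac{2}{3} + \frac{\left(M^{2} + M^{2}\right) - 1}{3} = - \frac{2}{3} + \frac{2 M^{2} - 1}{3} = - \frac{2}{3} + \frac{-1 + 2 M^{2}}{3} = - \frac{2}{3} + \left(- \frac{1}{3} + \frac{2 M^{2}}{3}\right) = -1 + \frac{2 M^{2}}{3}$)
$n = 764$ ($n = 20 + 744 = 764$)
$\frac{q{\left(-1 \right)} n}{\left(95 + 141\right)^{2}} = \frac{\left(-1 + \frac{2 \left(-1\right)^{2}}{3}\right) 764}{\left(95 + 141\right)^{2}} = \frac{\left(-1 + \frac{2}{3} \cdot 1\right) 764}{236^{2}} = \frac{\left(-1 + \frac{2}{3}\right) 764}{55696} = \left(- \frac{1}{3}\right) 764 \cdot \frac{1}{55696} = \left(- \frac{764}{3}\right) \frac{1}{55696} = - \frac{191}{41772}$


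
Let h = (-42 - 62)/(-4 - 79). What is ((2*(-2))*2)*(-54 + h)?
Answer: 35024/83 ≈ 421.98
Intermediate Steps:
h = 104/83 (h = -104/(-83) = -104*(-1/83) = 104/83 ≈ 1.2530)
((2*(-2))*2)*(-54 + h) = ((2*(-2))*2)*(-54 + 104/83) = -4*2*(-4378/83) = -8*(-4378/83) = 35024/83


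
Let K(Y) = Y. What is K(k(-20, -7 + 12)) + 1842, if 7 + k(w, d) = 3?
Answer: 1838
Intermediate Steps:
k(w, d) = -4 (k(w, d) = -7 + 3 = -4)
K(k(-20, -7 + 12)) + 1842 = -4 + 1842 = 1838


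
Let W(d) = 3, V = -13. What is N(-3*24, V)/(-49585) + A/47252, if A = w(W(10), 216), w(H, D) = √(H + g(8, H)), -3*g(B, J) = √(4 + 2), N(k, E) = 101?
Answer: -101/49585 + √(27 - 3*√6)/141756 ≈ -0.0020056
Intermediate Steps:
g(B, J) = -√6/3 (g(B, J) = -√(4 + 2)/3 = -√6/3)
w(H, D) = √(H - √6/3)
A = √(27 - 3*√6)/3 (A = √(-3*√6 + 9*3)/3 = √(-3*√6 + 27)/3 = √(27 - 3*√6)/3 ≈ 1.4777)
N(-3*24, V)/(-49585) + A/47252 = 101/(-49585) + (√(27 - 3*√6)/3)/47252 = 101*(-1/49585) + (√(27 - 3*√6)/3)*(1/47252) = -101/49585 + √(27 - 3*√6)/141756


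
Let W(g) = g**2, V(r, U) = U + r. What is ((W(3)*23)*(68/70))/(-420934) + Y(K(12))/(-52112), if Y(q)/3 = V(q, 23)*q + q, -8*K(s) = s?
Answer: 2249841213/1535499882560 ≈ 0.0014652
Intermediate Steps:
K(s) = -s/8
Y(q) = 3*q + 3*q*(23 + q) (Y(q) = 3*((23 + q)*q + q) = 3*(q*(23 + q) + q) = 3*(q + q*(23 + q)) = 3*q + 3*q*(23 + q))
((W(3)*23)*(68/70))/(-420934) + Y(K(12))/(-52112) = ((3**2*23)*(68/70))/(-420934) + (3*(-1/8*12)*(24 - 1/8*12))/(-52112) = ((9*23)*(68*(1/70)))*(-1/420934) + (3*(-3/2)*(24 - 3/2))*(-1/52112) = (207*(34/35))*(-1/420934) + (3*(-3/2)*(45/2))*(-1/52112) = (7038/35)*(-1/420934) - 405/4*(-1/52112) = -3519/7366345 + 405/208448 = 2249841213/1535499882560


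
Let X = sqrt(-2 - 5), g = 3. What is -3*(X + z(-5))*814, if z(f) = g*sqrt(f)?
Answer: 2442*I*(-sqrt(7) - 3*sqrt(5)) ≈ -22842.0*I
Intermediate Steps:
z(f) = 3*sqrt(f)
X = I*sqrt(7) (X = sqrt(-7) = I*sqrt(7) ≈ 2.6458*I)
-3*(X + z(-5))*814 = -3*(I*sqrt(7) + 3*sqrt(-5))*814 = -3*(I*sqrt(7) + 3*(I*sqrt(5)))*814 = -3*(I*sqrt(7) + 3*I*sqrt(5))*814 = (-9*I*sqrt(5) - 3*I*sqrt(7))*814 = -7326*I*sqrt(5) - 2442*I*sqrt(7)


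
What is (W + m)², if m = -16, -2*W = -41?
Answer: 81/4 ≈ 20.250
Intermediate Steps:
W = 41/2 (W = -½*(-41) = 41/2 ≈ 20.500)
(W + m)² = (41/2 - 16)² = (9/2)² = 81/4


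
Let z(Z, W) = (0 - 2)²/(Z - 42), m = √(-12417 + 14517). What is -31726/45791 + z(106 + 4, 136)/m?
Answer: -1094/1579 + √21/3570 ≈ -0.69156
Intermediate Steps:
m = 10*√21 (m = √2100 = 10*√21 ≈ 45.826)
z(Z, W) = 4/(-42 + Z) (z(Z, W) = (-2)²/(-42 + Z) = 4/(-42 + Z))
-31726/45791 + z(106 + 4, 136)/m = -31726/45791 + (4/(-42 + (106 + 4)))/((10*√21)) = -31726*1/45791 + (4/(-42 + 110))*(√21/210) = -1094/1579 + (4/68)*(√21/210) = -1094/1579 + (4*(1/68))*(√21/210) = -1094/1579 + (√21/210)/17 = -1094/1579 + √21/3570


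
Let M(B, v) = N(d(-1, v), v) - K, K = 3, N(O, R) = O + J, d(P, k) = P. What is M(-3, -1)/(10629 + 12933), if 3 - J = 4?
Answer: -5/23562 ≈ -0.00021221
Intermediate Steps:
J = -1 (J = 3 - 1*4 = 3 - 4 = -1)
N(O, R) = -1 + O (N(O, R) = O - 1 = -1 + O)
M(B, v) = -5 (M(B, v) = (-1 - 1) - 1*3 = -2 - 3 = -5)
M(-3, -1)/(10629 + 12933) = -5/(10629 + 12933) = -5/23562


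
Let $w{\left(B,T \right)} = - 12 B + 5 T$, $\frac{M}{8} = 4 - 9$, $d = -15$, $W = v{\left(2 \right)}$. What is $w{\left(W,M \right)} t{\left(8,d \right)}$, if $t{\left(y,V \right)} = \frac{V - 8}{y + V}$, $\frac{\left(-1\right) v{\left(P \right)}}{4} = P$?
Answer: $- \frac{2392}{7} \approx -341.71$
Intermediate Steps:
$v{\left(P \right)} = - 4 P$
$W = -8$ ($W = \left(-4\right) 2 = -8$)
$M = -40$ ($M = 8 \left(4 - 9\right) = 8 \left(-5\right) = -40$)
$t{\left(y,V \right)} = \frac{-8 + V}{V + y}$
$w{\left(W,M \right)} t{\left(8,d \right)} = \left(\left(-12\right) \left(-8\right) + 5 \left(-40\right)\right) \frac{-8 - 15}{-15 + 8} = \left(96 - 200\right) \frac{1}{-7} \left(-23\right) = - 104 \left(\left(- \frac{1}{7}\right) \left(-23\right)\right) = \left(-104\right) \frac{23}{7} = - \frac{2392}{7}$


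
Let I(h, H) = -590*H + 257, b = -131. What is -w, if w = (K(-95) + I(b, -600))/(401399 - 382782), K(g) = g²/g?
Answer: -354162/18617 ≈ -19.024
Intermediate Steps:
I(h, H) = 257 - 590*H
K(g) = g
w = 354162/18617 (w = (-95 + (257 - 590*(-600)))/(401399 - 382782) = (-95 + (257 + 354000))/18617 = (-95 + 354257)*(1/18617) = 354162*(1/18617) = 354162/18617 ≈ 19.024)
-w = -1*354162/18617 = -354162/18617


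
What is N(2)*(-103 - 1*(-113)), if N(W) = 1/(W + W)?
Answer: 5/2 ≈ 2.5000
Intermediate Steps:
N(W) = 1/(2*W)
N(2)*(-103 - 1*(-113)) = ((½)/2)*(-103 - 1*(-113)) = ((½)*(½))*(-103 + 113) = (¼)*10 = 5/2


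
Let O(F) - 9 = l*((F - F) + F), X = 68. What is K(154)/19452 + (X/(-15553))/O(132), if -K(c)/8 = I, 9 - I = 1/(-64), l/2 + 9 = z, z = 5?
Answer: -1042808991/281561060384 ≈ -0.0037037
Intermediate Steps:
l = -8 (l = -18 + 2*5 = -18 + 10 = -8)
O(F) = 9 - 8*F (O(F) = 9 - 8*((F - F) + F) = 9 - 8*(0 + F) = 9 - 8*F)
I = 577/64 (I = 9 - 1/(-64) = 9 - 1*(-1/64) = 9 + 1/64 = 577/64 ≈ 9.0156)
K(c) = -577/8 (K(c) = -8*577/64 = -577/8)
K(154)/19452 + (X/(-15553))/O(132) = -577/8/19452 + (68/(-15553))/(9 - 8*132) = -577/8*1/19452 + (68*(-1/15553))/(9 - 1056) = -577/155616 - 68/15553/(-1047) = -577/155616 - 68/15553*(-1/1047) = -577/155616 + 68/16283991 = -1042808991/281561060384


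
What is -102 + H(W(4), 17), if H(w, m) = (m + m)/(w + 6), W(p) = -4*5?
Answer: -731/7 ≈ -104.43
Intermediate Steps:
W(p) = -20
H(w, m) = 2*m/(6 + w) (H(w, m) = (2*m)/(6 + w) = 2*m/(6 + w))
-102 + H(W(4), 17) = -102 + 2*17/(6 - 20) = -102 + 2*17/(-14) = -102 + 2*17*(-1/14) = -102 - 17/7 = -731/7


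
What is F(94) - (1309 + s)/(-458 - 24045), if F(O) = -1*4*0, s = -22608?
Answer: -21299/24503 ≈ -0.86924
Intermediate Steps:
F(O) = 0 (F(O) = -4*0 = 0)
F(94) - (1309 + s)/(-458 - 24045) = 0 - (1309 - 22608)/(-458 - 24045) = 0 - (-21299)/(-24503) = 0 - (-21299)*(-1)/24503 = 0 - 1*21299/24503 = 0 - 21299/24503 = -21299/24503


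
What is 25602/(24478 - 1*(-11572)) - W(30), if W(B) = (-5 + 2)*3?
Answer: 175026/18025 ≈ 9.7102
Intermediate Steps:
W(B) = -9 (W(B) = -3*3 = -9)
25602/(24478 - 1*(-11572)) - W(30) = 25602/(24478 - 1*(-11572)) - 1*(-9) = 25602/(24478 + 11572) + 9 = 25602/36050 + 9 = 25602*(1/36050) + 9 = 12801/18025 + 9 = 175026/18025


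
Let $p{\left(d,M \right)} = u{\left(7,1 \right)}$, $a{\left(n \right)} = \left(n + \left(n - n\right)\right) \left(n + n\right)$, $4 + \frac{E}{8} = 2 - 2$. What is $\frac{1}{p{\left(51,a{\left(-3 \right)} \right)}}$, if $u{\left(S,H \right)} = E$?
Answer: $- \frac{1}{32} \approx -0.03125$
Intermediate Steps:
$E = -32$ ($E = -32 + 8 \left(2 - 2\right) = -32 + 8 \cdot 0 = -32 + 0 = -32$)
$u{\left(S,H \right)} = -32$
$a{\left(n \right)} = 2 n^{2}$ ($a{\left(n \right)} = \left(n + 0\right) 2 n = n 2 n = 2 n^{2}$)
$p{\left(d,M \right)} = -32$
$\frac{1}{p{\left(51,a{\left(-3 \right)} \right)}} = \frac{1}{-32} = - \frac{1}{32}$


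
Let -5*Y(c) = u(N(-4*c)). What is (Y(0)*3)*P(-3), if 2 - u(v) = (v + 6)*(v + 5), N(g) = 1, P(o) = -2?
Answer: -48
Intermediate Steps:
u(v) = 2 - (5 + v)*(6 + v) (u(v) = 2 - (v + 6)*(v + 5) = 2 - (6 + v)*(5 + v) = 2 - (5 + v)*(6 + v))
Y(c) = 8 (Y(c) = -(-28 - 1*1² - 11*1)/5 = -(-28 - 1*1 - 11)/5 = -(-28 - 1 - 11)/5 = -⅕*(-40) = 8)
(Y(0)*3)*P(-3) = (8*3)*(-2) = 24*(-2) = -48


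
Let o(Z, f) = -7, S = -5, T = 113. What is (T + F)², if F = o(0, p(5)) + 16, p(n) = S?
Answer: 14884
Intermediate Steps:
p(n) = -5
F = 9 (F = -7 + 16 = 9)
(T + F)² = (113 + 9)² = 122² = 14884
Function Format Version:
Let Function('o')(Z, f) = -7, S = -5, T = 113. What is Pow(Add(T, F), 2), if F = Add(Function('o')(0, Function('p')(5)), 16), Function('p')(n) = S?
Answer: 14884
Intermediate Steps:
Function('p')(n) = -5
F = 9 (F = Add(-7, 16) = 9)
Pow(Add(T, F), 2) = Pow(Add(113, 9), 2) = Pow(122, 2) = 14884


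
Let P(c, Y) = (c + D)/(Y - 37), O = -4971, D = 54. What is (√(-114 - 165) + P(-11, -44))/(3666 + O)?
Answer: 43/105705 - I*√31/435 ≈ 0.00040679 - 0.012799*I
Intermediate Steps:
P(c, Y) = (54 + c)/(-37 + Y) (P(c, Y) = (c + 54)/(Y - 37) = (54 + c)/(-37 + Y))
(√(-114 - 165) + P(-11, -44))/(3666 + O) = (√(-114 - 165) + (54 - 11)/(-37 - 44))/(3666 - 4971) = (√(-279) + 43/(-81))/(-1305) = (3*I*√31 - 1/81*43)*(-1/1305) = (3*I*√31 - 43/81)*(-1/1305) = (-43/81 + 3*I*√31)*(-1/1305) = 43/105705 - I*√31/435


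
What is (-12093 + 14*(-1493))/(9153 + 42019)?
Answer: -32995/51172 ≈ -0.64479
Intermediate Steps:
(-12093 + 14*(-1493))/(9153 + 42019) = (-12093 - 20902)/51172 = -32995*1/51172 = -32995/51172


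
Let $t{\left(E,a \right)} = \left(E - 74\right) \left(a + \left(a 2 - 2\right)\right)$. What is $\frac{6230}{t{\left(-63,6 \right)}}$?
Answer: $- \frac{3115}{1096} \approx -2.8422$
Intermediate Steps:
$t{\left(E,a \right)} = \left(-74 + E\right) \left(-2 + 3 a\right)$ ($t{\left(E,a \right)} = \left(-74 + E\right) \left(a + \left(2 a - 2\right)\right) = \left(-74 + E\right) \left(a + \left(-2 + 2 a\right)\right) = \left(-74 + E\right) \left(-2 + 3 a\right)$)
$\frac{6230}{t{\left(-63,6 \right)}} = \frac{6230}{148 - 1332 - -126 + 3 \left(-63\right) 6} = \frac{6230}{148 - 1332 + 126 - 1134} = \frac{6230}{-2192} = 6230 \left(- \frac{1}{2192}\right) = - \frac{3115}{1096}$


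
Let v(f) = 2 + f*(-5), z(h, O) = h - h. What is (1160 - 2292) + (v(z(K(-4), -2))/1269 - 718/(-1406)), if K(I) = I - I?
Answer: -1009408147/892107 ≈ -1131.5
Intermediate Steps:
K(I) = 0
z(h, O) = 0
v(f) = 2 - 5*f
(1160 - 2292) + (v(z(K(-4), -2))/1269 - 718/(-1406)) = (1160 - 2292) + ((2 - 5*0)/1269 - 718/(-1406)) = -1132 + ((2 + 0)*(1/1269) - 718*(-1/1406)) = -1132 + (2*(1/1269) + 359/703) = -1132 + (2/1269 + 359/703) = -1132 + 456977/892107 = -1009408147/892107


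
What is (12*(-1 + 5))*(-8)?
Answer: -384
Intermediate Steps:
(12*(-1 + 5))*(-8) = (12*4)*(-8) = 48*(-8) = -384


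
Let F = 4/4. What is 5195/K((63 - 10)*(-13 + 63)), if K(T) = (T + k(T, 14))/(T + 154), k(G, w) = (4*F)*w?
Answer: 7283390/1353 ≈ 5383.1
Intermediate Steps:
F = 1 (F = 4*(1/4) = 1)
k(G, w) = 4*w (k(G, w) = (4*1)*w = 4*w)
K(T) = (56 + T)/(154 + T) (K(T) = (T + 4*14)/(T + 154) = (T + 56)/(154 + T) = (56 + T)/(154 + T))
5195/K((63 - 10)*(-13 + 63)) = 5195/(((56 + (63 - 10)*(-13 + 63))/(154 + (63 - 10)*(-13 + 63)))) = 5195/(((56 + 53*50)/(154 + 53*50))) = 5195/(((56 + 2650)/(154 + 2650))) = 5195/((2706/2804)) = 5195/(((1/2804)*2706)) = 5195/(1353/1402) = 5195*(1402/1353) = 7283390/1353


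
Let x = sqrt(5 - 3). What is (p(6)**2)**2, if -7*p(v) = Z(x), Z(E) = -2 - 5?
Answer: 1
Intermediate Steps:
x = sqrt(2) ≈ 1.4142
Z(E) = -7
p(v) = 1 (p(v) = -1/7*(-7) = 1)
(p(6)**2)**2 = (1**2)**2 = 1**2 = 1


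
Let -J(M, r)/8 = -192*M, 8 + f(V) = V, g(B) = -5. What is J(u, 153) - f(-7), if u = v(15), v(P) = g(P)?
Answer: -7665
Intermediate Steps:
f(V) = -8 + V
v(P) = -5
u = -5
J(M, r) = 1536*M (J(M, r) = -(-1536)*M = 1536*M)
J(u, 153) - f(-7) = 1536*(-5) - (-8 - 7) = -7680 - 1*(-15) = -7680 + 15 = -7665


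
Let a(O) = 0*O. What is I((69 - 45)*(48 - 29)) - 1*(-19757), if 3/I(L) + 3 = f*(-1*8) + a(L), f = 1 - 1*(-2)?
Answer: 177812/9 ≈ 19757.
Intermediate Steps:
f = 3 (f = 1 + 2 = 3)
a(O) = 0
I(L) = -⅑ (I(L) = 3/(-3 + (3*(-1*8) + 0)) = 3/(-3 + (3*(-8) + 0)) = 3/(-3 + (-24 + 0)) = 3/(-3 - 24) = 3/(-27) = 3*(-1/27) = -⅑)
I((69 - 45)*(48 - 29)) - 1*(-19757) = -⅑ - 1*(-19757) = -⅑ + 19757 = 177812/9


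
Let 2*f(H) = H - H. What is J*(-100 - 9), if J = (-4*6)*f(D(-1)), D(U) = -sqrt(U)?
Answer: 0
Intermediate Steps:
f(H) = 0 (f(H) = (H - H)/2 = (1/2)*0 = 0)
J = 0 (J = -4*6*0 = -24*0 = 0)
J*(-100 - 9) = 0*(-100 - 9) = 0*(-109) = 0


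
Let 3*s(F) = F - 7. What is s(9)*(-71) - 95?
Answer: -427/3 ≈ -142.33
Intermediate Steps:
s(F) = -7/3 + F/3 (s(F) = (F - 7)/3 = (-7 + F)/3 = -7/3 + F/3)
s(9)*(-71) - 95 = (-7/3 + (⅓)*9)*(-71) - 95 = (-7/3 + 3)*(-71) - 95 = (⅔)*(-71) - 95 = -142/3 - 95 = -427/3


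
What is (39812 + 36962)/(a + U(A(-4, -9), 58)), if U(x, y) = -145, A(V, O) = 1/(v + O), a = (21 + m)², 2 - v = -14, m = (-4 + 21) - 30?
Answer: -76774/81 ≈ -947.83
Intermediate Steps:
m = -13 (m = 17 - 30 = -13)
v = 16 (v = 2 - 1*(-14) = 2 + 14 = 16)
a = 64 (a = (21 - 13)² = 8² = 64)
A(V, O) = 1/(16 + O)
(39812 + 36962)/(a + U(A(-4, -9), 58)) = (39812 + 36962)/(64 - 145) = 76774/(-81) = 76774*(-1/81) = -76774/81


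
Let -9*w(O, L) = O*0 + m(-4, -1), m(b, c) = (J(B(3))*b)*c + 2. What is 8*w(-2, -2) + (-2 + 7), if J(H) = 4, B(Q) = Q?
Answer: -11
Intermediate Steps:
m(b, c) = 2 + 4*b*c (m(b, c) = (4*b)*c + 2 = 4*b*c + 2 = 2 + 4*b*c)
w(O, L) = -2 (w(O, L) = -(O*0 + (2 + 4*(-4)*(-1)))/9 = -(0 + (2 + 16))/9 = -(0 + 18)/9 = -⅑*18 = -2)
8*w(-2, -2) + (-2 + 7) = 8*(-2) + (-2 + 7) = -16 + 5 = -11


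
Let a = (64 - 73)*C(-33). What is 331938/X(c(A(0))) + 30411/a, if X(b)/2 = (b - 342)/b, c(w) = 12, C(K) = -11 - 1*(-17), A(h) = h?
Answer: -2177473/330 ≈ -6598.4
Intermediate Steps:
C(K) = 6 (C(K) = -11 + 17 = 6)
X(b) = 2*(-342 + b)/b (X(b) = 2*((b - 342)/b) = 2*((-342 + b)/b) = 2*(-342 + b)/b)
a = -54 (a = (64 - 73)*6 = -9*6 = -54)
331938/X(c(A(0))) + 30411/a = 331938/(2 - 684/12) + 30411/(-54) = 331938/(2 - 684*1/12) + 30411*(-1/54) = 331938/(2 - 57) - 3379/6 = 331938/(-55) - 3379/6 = 331938*(-1/55) - 3379/6 = -331938/55 - 3379/6 = -2177473/330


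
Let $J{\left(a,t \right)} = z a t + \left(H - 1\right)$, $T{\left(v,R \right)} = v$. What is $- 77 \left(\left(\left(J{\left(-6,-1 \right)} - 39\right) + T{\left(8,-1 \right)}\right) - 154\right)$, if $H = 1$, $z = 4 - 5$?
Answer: $14707$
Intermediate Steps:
$z = -1$ ($z = 4 - 5 = -1$)
$J{\left(a,t \right)} = - a t$ ($J{\left(a,t \right)} = - a t + \left(1 - 1\right) = - a t + 0 = - a t$)
$- 77 \left(\left(\left(J{\left(-6,-1 \right)} - 39\right) + T{\left(8,-1 \right)}\right) - 154\right) = - 77 \left(\left(\left(\left(-1\right) \left(-6\right) \left(-1\right) - 39\right) + 8\right) - 154\right) = - 77 \left(\left(\left(-6 - 39\right) + 8\right) - 154\right) = - 77 \left(\left(-45 + 8\right) - 154\right) = - 77 \left(-37 - 154\right) = \left(-77\right) \left(-191\right) = 14707$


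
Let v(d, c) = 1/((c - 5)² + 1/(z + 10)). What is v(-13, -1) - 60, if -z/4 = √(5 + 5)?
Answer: -4620190/77039 + 4*√10/77039 ≈ -59.972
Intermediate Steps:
z = -4*√10 (z = -4*√(5 + 5) = -4*√10 ≈ -12.649)
v(d, c) = 1/((-5 + c)² + 1/(10 - 4*√10)) (v(d, c) = 1/((c - 5)² + 1/(-4*√10 + 10)) = 1/((-5 + c)² + 1/(10 - 4*√10)))
v(-13, -1) - 60 = 2*(5 - 2*√10)/(1 + 10*(-5 - 1)² - 4*√10*(-5 - 1)²) - 60 = 2*(5 - 2*√10)/(1 + 10*(-6)² - 4*√10*(-6)²) - 60 = 2*(5 - 2*√10)/(1 + 10*36 - 4*√10*36) - 60 = 2*(5 - 2*√10)/(1 + 360 - 144*√10) - 60 = 2*(5 - 2*√10)/(361 - 144*√10) - 60 = -60 + 2*(5 - 2*√10)/(361 - 144*√10)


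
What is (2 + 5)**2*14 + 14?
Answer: 700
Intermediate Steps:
(2 + 5)**2*14 + 14 = 7**2*14 + 14 = 49*14 + 14 = 686 + 14 = 700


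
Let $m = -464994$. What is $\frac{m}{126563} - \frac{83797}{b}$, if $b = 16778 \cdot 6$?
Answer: $- \frac{57415615703}{12740844084} \approx -4.5064$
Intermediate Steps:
$b = 100668$
$\frac{m}{126563} - \frac{83797}{b} = - \frac{464994}{126563} - \frac{83797}{100668} = - \frac{57415615703}{12740844084}$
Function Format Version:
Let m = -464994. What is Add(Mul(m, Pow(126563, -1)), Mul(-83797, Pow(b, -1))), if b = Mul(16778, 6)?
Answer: Rational(-57415615703, 12740844084) ≈ -4.5064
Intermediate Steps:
b = 100668
Add(Mul(m, Pow(126563, -1)), Mul(-83797, Pow(b, -1))) = Add(Mul(-464994, Pow(126563, -1)), Mul(-83797, Pow(100668, -1))) = Add(Mul(-464994, Rational(1, 126563)), Mul(-83797, Rational(1, 100668))) = Add(Rational(-464994, 126563), Rational(-83797, 100668)) = Rational(-57415615703, 12740844084)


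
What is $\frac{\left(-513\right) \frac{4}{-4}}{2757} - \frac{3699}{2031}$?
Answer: $- \frac{1017360}{622163} \approx -1.6352$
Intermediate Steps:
$\frac{\left(-513\right) \frac{4}{-4}}{2757} - \frac{3699}{2031} = - 513 \cdot 4 \left(- \frac{1}{4}\right) \frac{1}{2757} - \frac{1233}{677} = \left(-513\right) \left(-1\right) \frac{1}{2757} - \frac{1233}{677} = 513 \cdot \frac{1}{2757} - \frac{1233}{677} = \frac{171}{919} - \frac{1233}{677} = - \frac{1017360}{622163}$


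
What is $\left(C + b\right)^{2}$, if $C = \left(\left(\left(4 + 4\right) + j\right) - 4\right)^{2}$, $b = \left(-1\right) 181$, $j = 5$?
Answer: $10000$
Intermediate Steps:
$b = -181$
$C = 81$ ($C = \left(\left(\left(4 + 4\right) + 5\right) - 4\right)^{2} = \left(\left(8 + 5\right) - 4\right)^{2} = \left(13 - 4\right)^{2} = 9^{2} = 81$)
$\left(C + b\right)^{2} = \left(81 - 181\right)^{2} = \left(-100\right)^{2} = 10000$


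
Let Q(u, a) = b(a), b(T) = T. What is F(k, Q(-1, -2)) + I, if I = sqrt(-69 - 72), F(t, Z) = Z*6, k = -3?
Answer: -12 + I*sqrt(141) ≈ -12.0 + 11.874*I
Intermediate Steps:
Q(u, a) = a
F(t, Z) = 6*Z
I = I*sqrt(141) (I = sqrt(-141) = I*sqrt(141) ≈ 11.874*I)
F(k, Q(-1, -2)) + I = 6*(-2) + I*sqrt(141) = -12 + I*sqrt(141)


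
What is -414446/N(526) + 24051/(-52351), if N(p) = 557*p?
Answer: -14371586314/7668950341 ≈ -1.8740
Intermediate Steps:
-414446/N(526) + 24051/(-52351) = -414446/(557*526) + 24051/(-52351) = -414446/292982 + 24051*(-1/52351) = -414446*1/292982 - 24051/52351 = -207223/146491 - 24051/52351 = -14371586314/7668950341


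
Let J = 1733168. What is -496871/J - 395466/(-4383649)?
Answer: -1492699045991/7597600170032 ≈ -0.19647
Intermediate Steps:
-496871/J - 395466/(-4383649) = -496871/1733168 - 395466/(-4383649) = -496871*1/1733168 - 395466*(-1/4383649) = -496871/1733168 + 395466/4383649 = -1492699045991/7597600170032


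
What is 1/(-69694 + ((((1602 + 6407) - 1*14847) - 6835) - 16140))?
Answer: -1/99507 ≈ -1.0050e-5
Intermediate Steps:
1/(-69694 + ((((1602 + 6407) - 1*14847) - 6835) - 16140)) = 1/(-69694 + (((8009 - 14847) - 6835) - 16140)) = 1/(-69694 + ((-6838 - 6835) - 16140)) = 1/(-69694 + (-13673 - 16140)) = 1/(-69694 - 29813) = 1/(-99507) = -1/99507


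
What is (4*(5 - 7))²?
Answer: 64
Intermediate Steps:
(4*(5 - 7))² = (4*(-2))² = (-8)² = 64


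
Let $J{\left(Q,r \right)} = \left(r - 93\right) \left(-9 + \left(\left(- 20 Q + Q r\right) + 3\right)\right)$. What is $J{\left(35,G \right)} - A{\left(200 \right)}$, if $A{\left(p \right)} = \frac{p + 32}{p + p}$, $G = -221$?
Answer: $\frac{132523671}{50} \approx 2.6505 \cdot 10^{6}$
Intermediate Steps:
$J{\left(Q,r \right)} = \left(-93 + r\right) \left(-6 - 20 Q + Q r\right)$ ($J{\left(Q,r \right)} = \left(-93 + r\right) \left(-9 + \left(3 - 20 Q + Q r\right)\right) = \left(-93 + r\right) \left(-6 - 20 Q + Q r\right)$)
$A{\left(p \right)} = \frac{32 + p}{2 p}$
$J{\left(35,G \right)} - A{\left(200 \right)} = \left(558 - -1326 + 1860 \cdot 35 + 35 \left(-221\right)^{2} - 3955 \left(-221\right)\right) - \frac{32 + 200}{2 \cdot 200} = \left(558 + 1326 + 65100 + 35 \cdot 48841 + 874055\right) - \frac{1}{2} \cdot \frac{1}{200} \cdot 232 = \left(558 + 1326 + 65100 + 1709435 + 874055\right) - \frac{29}{50} = 2650474 - \frac{29}{50} = \frac{132523671}{50}$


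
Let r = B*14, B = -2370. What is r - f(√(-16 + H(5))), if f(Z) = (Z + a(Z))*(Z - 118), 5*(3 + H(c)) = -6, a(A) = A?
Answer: -165698/5 + 236*I*√505/5 ≈ -33140.0 + 1060.7*I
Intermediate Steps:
H(c) = -21/5 (H(c) = -3 + (⅕)*(-6) = -3 - 6/5 = -21/5)
r = -33180 (r = -2370*14 = -33180)
f(Z) = 2*Z*(-118 + Z) (f(Z) = (Z + Z)*(Z - 118) = (2*Z)*(-118 + Z) = 2*Z*(-118 + Z))
r - f(√(-16 + H(5))) = -33180 - 2*√(-16 - 21/5)*(-118 + √(-16 - 21/5)) = -33180 - 2*√(-101/5)*(-118 + √(-101/5)) = -33180 - 2*I*√505/5*(-118 + I*√505/5) = -33180 - 2*I*√505*(-118 + I*√505/5)/5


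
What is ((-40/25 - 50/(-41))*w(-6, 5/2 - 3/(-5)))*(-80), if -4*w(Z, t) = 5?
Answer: -1560/41 ≈ -38.049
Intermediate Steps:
w(Z, t) = -5/4 (w(Z, t) = -1/4*5 = -5/4)
((-40/25 - 50/(-41))*w(-6, 5/2 - 3/(-5)))*(-80) = ((-40/25 - 50/(-41))*(-5/4))*(-80) = ((-40*1/25 - 50*(-1/41))*(-5/4))*(-80) = ((-8/5 + 50/41)*(-5/4))*(-80) = -78/205*(-5/4)*(-80) = (39/82)*(-80) = -1560/41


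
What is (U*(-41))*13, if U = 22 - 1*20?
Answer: -1066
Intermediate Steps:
U = 2 (U = 22 - 20 = 2)
(U*(-41))*13 = (2*(-41))*13 = -82*13 = -1066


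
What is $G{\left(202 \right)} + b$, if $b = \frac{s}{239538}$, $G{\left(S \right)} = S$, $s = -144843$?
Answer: $\frac{16080611}{79846} \approx 201.4$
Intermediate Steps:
$b = - \frac{48281}{79846}$ ($b = - \frac{144843}{239538} = \left(-144843\right) \frac{1}{239538} = - \frac{48281}{79846} \approx -0.60468$)
$G{\left(202 \right)} + b = 202 - \frac{48281}{79846} = \frac{16080611}{79846}$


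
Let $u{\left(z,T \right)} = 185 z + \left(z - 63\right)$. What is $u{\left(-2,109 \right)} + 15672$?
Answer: $15237$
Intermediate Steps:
$u{\left(z,T \right)} = -63 + 186 z$ ($u{\left(z,T \right)} = 185 z + \left(z - 63\right) = 185 z + \left(-63 + z\right) = -63 + 186 z$)
$u{\left(-2,109 \right)} + 15672 = \left(-63 + 186 \left(-2\right)\right) + 15672 = \left(-63 - 372\right) + 15672 = -435 + 15672 = 15237$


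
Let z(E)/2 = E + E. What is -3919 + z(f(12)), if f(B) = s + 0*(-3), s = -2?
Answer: -3927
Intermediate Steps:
f(B) = -2 (f(B) = -2 + 0*(-3) = -2 + 0 = -2)
z(E) = 4*E (z(E) = 2*(E + E) = 2*(2*E) = 4*E)
-3919 + z(f(12)) = -3919 + 4*(-2) = -3919 - 8 = -3927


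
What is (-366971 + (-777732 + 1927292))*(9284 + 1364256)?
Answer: 1074917295060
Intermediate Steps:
(-366971 + (-777732 + 1927292))*(9284 + 1364256) = (-366971 + 1149560)*1373540 = 782589*1373540 = 1074917295060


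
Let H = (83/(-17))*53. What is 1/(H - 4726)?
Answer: -17/84741 ≈ -0.00020061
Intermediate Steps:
H = -4399/17 (H = (83*(-1/17))*53 = -83/17*53 = -4399/17 ≈ -258.76)
1/(H - 4726) = 1/(-4399/17 - 4726) = 1/(-84741/17) = -17/84741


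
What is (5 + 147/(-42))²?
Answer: 9/4 ≈ 2.2500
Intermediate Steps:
(5 + 147/(-42))² = (5 + 147*(-1/42))² = (5 - 7/2)² = (3/2)² = 9/4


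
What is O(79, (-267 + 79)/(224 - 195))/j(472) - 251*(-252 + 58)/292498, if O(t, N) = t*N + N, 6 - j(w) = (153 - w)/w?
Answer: -1035979296607/13364087371 ≈ -77.520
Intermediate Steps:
j(w) = 6 - (153 - w)/w
O(t, N) = N + N*t (O(t, N) = N*t + N = N + N*t)
O(79, (-267 + 79)/(224 - 195))/j(472) - 251*(-252 + 58)/292498 = (((-267 + 79)/(224 - 195))*(1 + 79))/(7 - 153/472) - 251*(-252 + 58)/292498 = (-188/29*80)/(7 - 153*1/472) - 251*(-194)*(1/292498) = (-188*1/29*80)/(7 - 153/472) + 48694*(1/292498) = (-188/29*80)/(3151/472) + 24347/146249 = -15040/29*472/3151 + 24347/146249 = -7098880/91379 + 24347/146249 = -1035979296607/13364087371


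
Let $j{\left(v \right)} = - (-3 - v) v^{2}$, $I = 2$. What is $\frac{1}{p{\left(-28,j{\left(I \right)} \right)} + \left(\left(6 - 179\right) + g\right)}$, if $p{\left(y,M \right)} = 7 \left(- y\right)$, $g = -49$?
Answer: $- \frac{1}{26} \approx -0.038462$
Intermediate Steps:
$j{\left(v \right)} = v^{2} \left(3 + v\right)$ ($j{\left(v \right)} = \left(3 + v\right) v^{2} = v^{2} \left(3 + v\right)$)
$p{\left(y,M \right)} = - 7 y$
$\frac{1}{p{\left(-28,j{\left(I \right)} \right)} + \left(\left(6 - 179\right) + g\right)} = \frac{1}{\left(-7\right) \left(-28\right) + \left(\left(6 - 179\right) - 49\right)} = \frac{1}{196 - 222} = \frac{1}{-26} = - \frac{1}{26}$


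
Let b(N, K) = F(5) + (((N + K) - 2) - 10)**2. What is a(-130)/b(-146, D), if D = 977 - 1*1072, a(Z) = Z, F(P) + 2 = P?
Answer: -5/2462 ≈ -0.0020309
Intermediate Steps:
F(P) = -2 + P
D = -95 (D = 977 - 1072 = -95)
b(N, K) = 3 + (-12 + K + N)**2 (b(N, K) = (-2 + 5) + (((N + K) - 2) - 10)**2 = 3 + (((K + N) - 2) - 10)**2 = 3 + ((-2 + K + N) - 10)**2 = 3 + (-12 + K + N)**2)
a(-130)/b(-146, D) = -130/(3 + (-12 - 95 - 146)**2) = -130/(3 + (-253)**2) = -130/(3 + 64009) = -130/64012 = -130*1/64012 = -5/2462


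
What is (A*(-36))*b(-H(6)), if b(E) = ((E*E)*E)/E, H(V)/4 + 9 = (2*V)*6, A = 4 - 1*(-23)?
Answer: -61725888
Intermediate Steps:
A = 27 (A = 4 + 23 = 27)
H(V) = -36 + 48*V (H(V) = -36 + 4*((2*V)*6) = -36 + 4*(12*V) = -36 + 48*V)
b(E) = E**2 (b(E) = (E**2*E)/E = E**3/E = E**2)
(A*(-36))*b(-H(6)) = (27*(-36))*(-(-36 + 48*6))**2 = -972*(-36 + 288)**2 = -972*(-1*252)**2 = -972*(-252)**2 = -972*63504 = -61725888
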